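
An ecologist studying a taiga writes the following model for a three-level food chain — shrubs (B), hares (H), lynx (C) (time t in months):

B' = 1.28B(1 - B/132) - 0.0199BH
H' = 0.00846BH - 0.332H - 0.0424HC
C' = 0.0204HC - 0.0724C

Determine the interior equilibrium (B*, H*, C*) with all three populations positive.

B* ≈ 125, H* ≈ 3.55, C* ≈ 17.1

From dC/dt = 0: 0.0204H* = 0.0724, so H* = 3.55.
From dB/dt = 0: 1.28(1 - B*/132) = 0.0199·3.55, giving B* = 132·(1 - 0.0552) = 125.
From dH/dt = 0: 0.00846·125 - 0.332 = 0.0424C*, so C* = 0.723/0.0424 = 17.1.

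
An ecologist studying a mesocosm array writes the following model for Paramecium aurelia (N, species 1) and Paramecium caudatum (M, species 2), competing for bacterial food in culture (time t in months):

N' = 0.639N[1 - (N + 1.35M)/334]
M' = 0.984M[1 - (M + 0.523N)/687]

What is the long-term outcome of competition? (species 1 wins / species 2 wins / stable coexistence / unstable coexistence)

Compare the nullcline intercepts: K1/α12 = 334/1.35 = 247 < K2 = 687; K2/α21 = 687/0.523 = 1310 > K1 = 334.
Since the inequalities point opposite ways, species 2 can invade but species 1 cannot.

species 2 excludes species 1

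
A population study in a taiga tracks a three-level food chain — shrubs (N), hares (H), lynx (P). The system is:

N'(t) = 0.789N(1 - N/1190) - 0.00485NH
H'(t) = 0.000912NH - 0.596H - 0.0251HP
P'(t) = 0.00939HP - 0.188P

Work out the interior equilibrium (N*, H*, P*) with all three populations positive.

From dP/dt = 0: 0.00939H* = 0.188, so H* = 20.
From dN/dt = 0: 0.789(1 - N*/1190) = 0.00485·20, giving N* = 1190·(1 - 0.123) = 1040.
From dH/dt = 0: 0.000912·1040 - 0.596 = 0.0251P*, so P* = 0.356/0.0251 = 14.2.

N* ≈ 1040, H* ≈ 20, P* ≈ 14.2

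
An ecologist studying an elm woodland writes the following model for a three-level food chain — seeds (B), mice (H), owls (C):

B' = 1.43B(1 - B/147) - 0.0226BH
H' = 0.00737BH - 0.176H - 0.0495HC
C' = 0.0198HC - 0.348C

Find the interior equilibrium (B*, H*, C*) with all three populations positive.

B* ≈ 106, H* ≈ 17.6, C* ≈ 12.3

From dC/dt = 0: 0.0198H* = 0.348, so H* = 17.6.
From dB/dt = 0: 1.43(1 - B*/147) = 0.0226·17.6, giving B* = 147·(1 - 0.278) = 106.
From dH/dt = 0: 0.00737·106 - 0.176 = 0.0495C*, so C* = 0.606/0.0495 = 12.3.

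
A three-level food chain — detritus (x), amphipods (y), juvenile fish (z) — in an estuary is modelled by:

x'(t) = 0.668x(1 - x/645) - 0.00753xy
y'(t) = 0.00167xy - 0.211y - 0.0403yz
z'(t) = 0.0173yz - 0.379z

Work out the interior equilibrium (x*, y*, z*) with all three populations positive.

x* ≈ 486, y* ≈ 21.9, z* ≈ 14.9

From dz/dt = 0: 0.0173y* = 0.379, so y* = 21.9.
From dx/dt = 0: 0.668(1 - x*/645) = 0.00753·21.9, giving x* = 645·(1 - 0.247) = 486.
From dy/dt = 0: 0.00167·486 - 0.211 = 0.0403z*, so z* = 0.6/0.0403 = 14.9.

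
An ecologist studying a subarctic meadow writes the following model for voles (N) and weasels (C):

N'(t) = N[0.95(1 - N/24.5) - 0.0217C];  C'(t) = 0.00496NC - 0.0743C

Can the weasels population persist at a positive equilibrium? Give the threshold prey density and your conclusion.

The predator equation gives dC/dt > 0 only when N > 0.0743/0.00496 = 15.
Without the predator, N → K = 24.5. Since 24.5 > 15, the predator can invade and persist.

Threshold N = 15; K > 15, so yes, the predator persists.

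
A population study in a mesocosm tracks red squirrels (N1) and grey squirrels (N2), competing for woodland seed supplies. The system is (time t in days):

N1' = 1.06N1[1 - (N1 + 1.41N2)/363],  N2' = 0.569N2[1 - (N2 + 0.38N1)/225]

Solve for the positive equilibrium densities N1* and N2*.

Setting both brackets to zero gives the nullclines N1 + 1.41N2 = 363 and 0.38N1 + N2 = 225.
Substituting N2 = 225 - 0.38N1 into the first: N1(1 - 1.41·0.38) = 363 - 1.41·225.
So N1* = 45.8/0.464 = 98.6, and then N2* = 225 - 0.38·98.6 = 188.

N1* ≈ 98.6, N2* ≈ 188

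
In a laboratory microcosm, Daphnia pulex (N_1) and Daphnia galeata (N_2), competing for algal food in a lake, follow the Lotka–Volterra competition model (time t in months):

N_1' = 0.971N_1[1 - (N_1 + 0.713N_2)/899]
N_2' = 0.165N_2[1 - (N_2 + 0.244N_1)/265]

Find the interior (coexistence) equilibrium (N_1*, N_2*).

Setting both brackets to zero gives the nullclines N_1 + 0.713N_2 = 899 and 0.244N_1 + N_2 = 265.
Substituting N_2 = 265 - 0.244N_1 into the first: N_1(1 - 0.713·0.244) = 899 - 0.713·265.
So N_1* = 710/0.826 = 860, and then N_2* = 265 - 0.244·860 = 55.3.

N_1* ≈ 860, N_2* ≈ 55.3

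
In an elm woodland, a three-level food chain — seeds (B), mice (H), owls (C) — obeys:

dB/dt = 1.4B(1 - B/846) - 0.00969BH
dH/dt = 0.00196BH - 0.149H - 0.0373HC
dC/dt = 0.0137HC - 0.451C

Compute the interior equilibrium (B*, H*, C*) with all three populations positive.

B* ≈ 653, H* ≈ 32.9, C* ≈ 30.3

From dC/dt = 0: 0.0137H* = 0.451, so H* = 32.9.
From dB/dt = 0: 1.4(1 - B*/846) = 0.00969·32.9, giving B* = 846·(1 - 0.228) = 653.
From dH/dt = 0: 0.00196·653 - 0.149 = 0.0373C*, so C* = 1.13/0.0373 = 30.3.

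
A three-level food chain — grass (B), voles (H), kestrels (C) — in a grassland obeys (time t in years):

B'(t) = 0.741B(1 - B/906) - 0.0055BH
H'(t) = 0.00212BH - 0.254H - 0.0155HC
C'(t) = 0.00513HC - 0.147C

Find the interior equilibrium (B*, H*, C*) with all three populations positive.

From dC/dt = 0: 0.00513H* = 0.147, so H* = 28.7.
From dB/dt = 0: 0.741(1 - B*/906) = 0.0055·28.7, giving B* = 906·(1 - 0.213) = 713.
From dH/dt = 0: 0.00212·713 - 0.254 = 0.0155C*, so C* = 1.26/0.0155 = 81.2.

B* ≈ 713, H* ≈ 28.7, C* ≈ 81.2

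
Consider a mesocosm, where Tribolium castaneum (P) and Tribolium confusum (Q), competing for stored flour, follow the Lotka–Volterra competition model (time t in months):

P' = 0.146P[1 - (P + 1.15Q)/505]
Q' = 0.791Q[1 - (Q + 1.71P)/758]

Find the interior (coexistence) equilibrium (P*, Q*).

P* ≈ 379, Q* ≈ 109

Setting both brackets to zero gives the nullclines P + 1.15Q = 505 and 1.71P + Q = 758.
Substituting Q = 758 - 1.71P into the first: P(1 - 1.15·1.71) = 505 - 1.15·758.
So P* = -367/-0.966 = 379, and then Q* = 758 - 1.71·379 = 109.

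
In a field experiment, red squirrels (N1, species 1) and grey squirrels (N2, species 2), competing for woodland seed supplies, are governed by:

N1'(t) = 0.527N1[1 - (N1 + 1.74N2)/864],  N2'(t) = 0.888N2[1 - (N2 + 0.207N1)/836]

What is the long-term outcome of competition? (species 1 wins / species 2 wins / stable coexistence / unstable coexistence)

species 2 excludes species 1

Compare the nullcline intercepts: K1/α12 = 864/1.74 = 497 < K2 = 836; K2/α21 = 836/0.207 = 4040 > K1 = 864.
Since the inequalities point opposite ways, species 2 can invade but species 1 cannot.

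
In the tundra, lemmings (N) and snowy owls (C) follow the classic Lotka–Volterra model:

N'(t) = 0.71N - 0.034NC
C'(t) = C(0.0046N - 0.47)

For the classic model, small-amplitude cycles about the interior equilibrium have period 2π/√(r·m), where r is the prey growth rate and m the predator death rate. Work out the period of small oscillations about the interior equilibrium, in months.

Here r = 0.71 and m = 0.47, so r·m = 0.334.
ω = √0.334 = 0.578 per month, hence T = 2π/ω ≈ 10.9 months.

T ≈ 10.9 months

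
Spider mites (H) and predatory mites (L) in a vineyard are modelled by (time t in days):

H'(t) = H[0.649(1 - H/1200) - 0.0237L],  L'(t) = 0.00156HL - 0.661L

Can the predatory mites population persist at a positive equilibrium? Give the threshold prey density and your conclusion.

The predator equation gives dL/dt > 0 only when H > 0.661/0.00156 = 424.
Without the predator, H → K = 1200. Since 1200 > 424, the predator can invade and persist.

Threshold H = 424; K > 424, so yes, the predator persists.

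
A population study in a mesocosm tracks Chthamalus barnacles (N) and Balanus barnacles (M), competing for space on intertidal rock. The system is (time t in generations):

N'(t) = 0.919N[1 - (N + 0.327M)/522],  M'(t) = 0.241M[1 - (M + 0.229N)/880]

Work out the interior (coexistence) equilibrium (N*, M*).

Setting both brackets to zero gives the nullclines N + 0.327M = 522 and 0.229N + M = 880.
Substituting M = 880 - 0.229N into the first: N(1 - 0.327·0.229) = 522 - 0.327·880.
So N* = 234/0.925 = 253, and then M* = 880 - 0.229·253 = 822.

N* ≈ 253, M* ≈ 822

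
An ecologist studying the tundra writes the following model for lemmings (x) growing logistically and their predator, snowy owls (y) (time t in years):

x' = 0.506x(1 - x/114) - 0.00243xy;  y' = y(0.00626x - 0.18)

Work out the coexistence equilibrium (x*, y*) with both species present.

From dy/dt = 0 with y > 0: 0.00626x* = 0.18, so x* = 28.8.
Substitute into dx/dt = 0: 0.506(1 - 28.8/114) = 0.00243y*.
The bracket is 0.748, giving y* = 0.378/0.00243 = 156.

x* ≈ 28.8, y* ≈ 156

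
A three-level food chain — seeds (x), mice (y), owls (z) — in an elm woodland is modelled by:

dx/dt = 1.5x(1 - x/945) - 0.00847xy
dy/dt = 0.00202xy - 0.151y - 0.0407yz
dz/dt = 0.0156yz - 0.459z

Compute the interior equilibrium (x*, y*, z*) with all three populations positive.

From dz/dt = 0: 0.0156y* = 0.459, so y* = 29.4.
From dx/dt = 0: 1.5(1 - x*/945) = 0.00847·29.4, giving x* = 945·(1 - 0.166) = 788.
From dy/dt = 0: 0.00202·788 - 0.151 = 0.0407z*, so z* = 1.44/0.0407 = 35.4.

x* ≈ 788, y* ≈ 29.4, z* ≈ 35.4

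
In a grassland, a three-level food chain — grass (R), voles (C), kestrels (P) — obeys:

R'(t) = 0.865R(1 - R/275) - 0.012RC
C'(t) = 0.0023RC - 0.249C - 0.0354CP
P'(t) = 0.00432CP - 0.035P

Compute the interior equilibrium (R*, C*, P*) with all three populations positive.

From dP/dt = 0: 0.00432C* = 0.035, so C* = 8.1.
From dR/dt = 0: 0.865(1 - R*/275) = 0.012·8.1, giving R* = 275·(1 - 0.112) = 244.
From dC/dt = 0: 0.0023·244 - 0.249 = 0.0354P*, so P* = 0.312/0.0354 = 8.83.

R* ≈ 244, C* ≈ 8.1, P* ≈ 8.83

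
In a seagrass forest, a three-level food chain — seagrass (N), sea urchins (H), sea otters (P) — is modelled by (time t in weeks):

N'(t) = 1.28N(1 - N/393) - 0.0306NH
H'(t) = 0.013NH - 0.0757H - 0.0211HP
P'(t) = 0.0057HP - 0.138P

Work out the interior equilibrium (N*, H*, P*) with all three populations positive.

N* ≈ 166, H* ≈ 24.2, P* ≈ 98.4

From dP/dt = 0: 0.0057H* = 0.138, so H* = 24.2.
From dN/dt = 0: 1.28(1 - N*/393) = 0.0306·24.2, giving N* = 393·(1 - 0.579) = 166.
From dH/dt = 0: 0.013·166 - 0.0757 = 0.0211P*, so P* = 2.08/0.0211 = 98.4.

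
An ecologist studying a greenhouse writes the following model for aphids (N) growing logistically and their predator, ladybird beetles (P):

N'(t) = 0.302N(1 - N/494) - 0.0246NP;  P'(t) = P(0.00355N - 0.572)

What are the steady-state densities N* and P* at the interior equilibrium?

From dP/dt = 0 with P > 0: 0.00355N* = 0.572, so N* = 161.
Substitute into dN/dt = 0: 0.302(1 - 161/494) = 0.0246P*.
The bracket is 0.674, giving P* = 0.203/0.0246 = 8.27.

N* ≈ 161, P* ≈ 8.27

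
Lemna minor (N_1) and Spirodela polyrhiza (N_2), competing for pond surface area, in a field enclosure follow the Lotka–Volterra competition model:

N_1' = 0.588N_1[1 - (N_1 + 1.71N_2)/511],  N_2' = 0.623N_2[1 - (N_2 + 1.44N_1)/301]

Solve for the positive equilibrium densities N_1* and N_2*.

N_1* ≈ 2.54, N_2* ≈ 297

Setting both brackets to zero gives the nullclines N_1 + 1.71N_2 = 511 and 1.44N_1 + N_2 = 301.
Substituting N_2 = 301 - 1.44N_1 into the first: N_1(1 - 1.71·1.44) = 511 - 1.71·301.
So N_1* = -3.71/-1.46 = 2.54, and then N_2* = 301 - 1.44·2.54 = 297.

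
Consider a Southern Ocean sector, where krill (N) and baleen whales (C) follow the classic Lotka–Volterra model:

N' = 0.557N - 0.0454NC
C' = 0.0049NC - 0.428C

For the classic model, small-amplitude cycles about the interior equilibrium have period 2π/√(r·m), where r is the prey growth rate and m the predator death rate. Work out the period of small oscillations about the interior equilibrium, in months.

Here r = 0.557 and m = 0.428, so r·m = 0.238.
ω = √0.238 = 0.488 per month, hence T = 2π/ω ≈ 12.9 months.

T ≈ 12.9 months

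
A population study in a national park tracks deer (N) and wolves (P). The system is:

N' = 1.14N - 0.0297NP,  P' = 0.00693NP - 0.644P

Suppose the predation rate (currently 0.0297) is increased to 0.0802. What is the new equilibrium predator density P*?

At the interior fixed point, setting dN/dt = 0 with N > 0 fixes P* = (prey growth rate)/(NP coefficient) — independent of the other coefficients.
With the change, P* = 1.14/0.0802 = 14.2; it falls from 38.4.

P* ≈ 14.2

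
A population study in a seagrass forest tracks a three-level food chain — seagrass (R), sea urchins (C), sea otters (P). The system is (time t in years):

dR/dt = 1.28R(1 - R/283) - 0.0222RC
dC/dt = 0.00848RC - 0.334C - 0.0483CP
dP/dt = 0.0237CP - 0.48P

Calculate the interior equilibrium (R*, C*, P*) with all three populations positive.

From dP/dt = 0: 0.0237C* = 0.48, so C* = 20.3.
From dR/dt = 0: 1.28(1 - R*/283) = 0.0222·20.3, giving R* = 283·(1 - 0.351) = 184.
From dC/dt = 0: 0.00848·184 - 0.334 = 0.0483P*, so P* = 1.22/0.0483 = 25.3.

R* ≈ 184, C* ≈ 20.3, P* ≈ 25.3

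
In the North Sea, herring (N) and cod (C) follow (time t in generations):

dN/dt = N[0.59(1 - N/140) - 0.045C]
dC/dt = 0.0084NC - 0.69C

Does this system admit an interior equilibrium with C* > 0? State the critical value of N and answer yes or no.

The predator equation gives dC/dt > 0 only when N > 0.69/0.0084 = 82.1.
Without the predator, N → K = 140. Since 140 > 82.1, the predator can invade and persist.

Threshold N = 82.1; K > 82.1, so yes, the predator persists.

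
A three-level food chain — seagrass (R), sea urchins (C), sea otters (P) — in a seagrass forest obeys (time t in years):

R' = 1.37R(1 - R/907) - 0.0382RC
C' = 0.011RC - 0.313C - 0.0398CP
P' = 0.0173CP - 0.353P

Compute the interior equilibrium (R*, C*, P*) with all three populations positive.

R* ≈ 391, C* ≈ 20.4, P* ≈ 100

From dP/dt = 0: 0.0173C* = 0.353, so C* = 20.4.
From dR/dt = 0: 1.37(1 - R*/907) = 0.0382·20.4, giving R* = 907·(1 - 0.569) = 391.
From dC/dt = 0: 0.011·391 - 0.313 = 0.0398P*, so P* = 3.99/0.0398 = 100.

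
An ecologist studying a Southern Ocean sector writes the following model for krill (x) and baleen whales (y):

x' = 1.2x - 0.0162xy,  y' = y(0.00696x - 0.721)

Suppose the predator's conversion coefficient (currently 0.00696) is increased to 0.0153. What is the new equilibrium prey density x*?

At the interior fixed point, setting dy/dt = 0 with y > 0 fixes x* = (predator death rate)/(xy coefficient) — independent of the other coefficients.
With the change, x* = 0.721/0.0153 = 47.1; it falls from 104.

x* ≈ 47.1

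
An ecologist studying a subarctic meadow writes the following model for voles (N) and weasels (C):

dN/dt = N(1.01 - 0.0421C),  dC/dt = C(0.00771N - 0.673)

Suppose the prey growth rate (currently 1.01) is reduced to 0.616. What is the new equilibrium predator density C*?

C* ≈ 14.6

At the interior fixed point, setting dN/dt = 0 with N > 0 fixes C* = (prey growth rate)/(NC coefficient) — independent of the other coefficients.
With the change, C* = 0.616/0.0421 = 14.6; it falls from 24.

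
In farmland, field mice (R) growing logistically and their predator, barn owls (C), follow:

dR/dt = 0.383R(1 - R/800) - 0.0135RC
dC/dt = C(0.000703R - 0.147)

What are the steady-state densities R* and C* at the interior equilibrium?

R* ≈ 209, C* ≈ 21

From dC/dt = 0 with C > 0: 0.000703R* = 0.147, so R* = 209.
Substitute into dR/dt = 0: 0.383(1 - 209/800) = 0.0135C*.
The bracket is 0.739, giving C* = 0.283/0.0135 = 21.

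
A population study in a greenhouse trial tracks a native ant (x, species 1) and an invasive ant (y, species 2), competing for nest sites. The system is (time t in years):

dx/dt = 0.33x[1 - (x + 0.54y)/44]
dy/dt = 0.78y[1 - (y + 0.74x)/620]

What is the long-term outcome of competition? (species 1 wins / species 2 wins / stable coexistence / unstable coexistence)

Compare the nullcline intercepts: K1/α12 = 44/0.54 = 81.5 < K2 = 620; K2/α21 = 620/0.74 = 838 > K1 = 44.
Since the inequalities point opposite ways, species 2 can invade but species 1 cannot.

species 2 excludes species 1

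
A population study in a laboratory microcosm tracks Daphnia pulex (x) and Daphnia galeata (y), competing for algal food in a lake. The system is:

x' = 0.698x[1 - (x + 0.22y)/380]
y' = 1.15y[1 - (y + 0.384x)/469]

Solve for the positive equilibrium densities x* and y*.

x* ≈ 302, y* ≈ 353

Setting both brackets to zero gives the nullclines x + 0.22y = 380 and 0.384x + y = 469.
Substituting y = 469 - 0.384x into the first: x(1 - 0.22·0.384) = 380 - 0.22·469.
So x* = 277/0.916 = 302, and then y* = 469 - 0.384·302 = 353.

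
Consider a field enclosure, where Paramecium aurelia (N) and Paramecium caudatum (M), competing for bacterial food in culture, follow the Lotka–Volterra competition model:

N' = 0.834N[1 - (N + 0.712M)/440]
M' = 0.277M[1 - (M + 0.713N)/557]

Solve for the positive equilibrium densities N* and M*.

N* ≈ 88.2, M* ≈ 494

Setting both brackets to zero gives the nullclines N + 0.712M = 440 and 0.713N + M = 557.
Substituting M = 557 - 0.713N into the first: N(1 - 0.712·0.713) = 440 - 0.712·557.
So N* = 43.4/0.492 = 88.2, and then M* = 557 - 0.713·88.2 = 494.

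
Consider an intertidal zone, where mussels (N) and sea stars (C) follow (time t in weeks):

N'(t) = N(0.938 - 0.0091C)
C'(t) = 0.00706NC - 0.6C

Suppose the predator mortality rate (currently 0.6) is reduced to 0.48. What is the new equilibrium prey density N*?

N* ≈ 68

At the interior fixed point, setting dC/dt = 0 with C > 0 fixes N* = (predator death rate)/(NC coefficient) — independent of the other coefficients.
With the change, N* = 0.48/0.00706 = 68; it falls from 85.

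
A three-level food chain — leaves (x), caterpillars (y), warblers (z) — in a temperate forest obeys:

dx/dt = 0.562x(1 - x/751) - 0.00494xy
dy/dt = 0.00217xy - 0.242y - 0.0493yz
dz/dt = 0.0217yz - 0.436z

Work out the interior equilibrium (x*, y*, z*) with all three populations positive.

From dz/dt = 0: 0.0217y* = 0.436, so y* = 20.1.
From dx/dt = 0: 0.562(1 - x*/751) = 0.00494·20.1, giving x* = 751·(1 - 0.177) = 618.
From dy/dt = 0: 0.00217·618 - 0.242 = 0.0493z*, so z* = 1.1/0.0493 = 22.3.

x* ≈ 618, y* ≈ 20.1, z* ≈ 22.3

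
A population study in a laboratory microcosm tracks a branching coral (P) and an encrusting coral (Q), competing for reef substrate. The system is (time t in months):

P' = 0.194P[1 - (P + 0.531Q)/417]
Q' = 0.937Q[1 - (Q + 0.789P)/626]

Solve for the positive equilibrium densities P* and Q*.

Setting both brackets to zero gives the nullclines P + 0.531Q = 417 and 0.789P + Q = 626.
Substituting Q = 626 - 0.789P into the first: P(1 - 0.531·0.789) = 417 - 0.531·626.
So P* = 84.6/0.581 = 146, and then Q* = 626 - 0.789·146 = 511.

P* ≈ 146, Q* ≈ 511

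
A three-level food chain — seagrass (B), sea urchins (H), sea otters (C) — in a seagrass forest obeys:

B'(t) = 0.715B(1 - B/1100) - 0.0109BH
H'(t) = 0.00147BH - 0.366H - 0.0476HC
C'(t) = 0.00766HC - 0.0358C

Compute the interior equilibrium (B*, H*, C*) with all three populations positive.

B* ≈ 1020, H* ≈ 4.67, C* ≈ 23.9

From dC/dt = 0: 0.00766H* = 0.0358, so H* = 4.67.
From dB/dt = 0: 0.715(1 - B*/1100) = 0.0109·4.67, giving B* = 1100·(1 - 0.0712) = 1020.
From dH/dt = 0: 0.00147·1020 - 0.366 = 0.0476C*, so C* = 1.14/0.0476 = 23.9.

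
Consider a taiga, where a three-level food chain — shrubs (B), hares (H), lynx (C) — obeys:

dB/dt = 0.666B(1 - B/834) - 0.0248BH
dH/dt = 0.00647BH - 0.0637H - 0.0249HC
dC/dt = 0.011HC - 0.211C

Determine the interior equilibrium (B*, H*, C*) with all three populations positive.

B* ≈ 238, H* ≈ 19.2, C* ≈ 59.4

From dC/dt = 0: 0.011H* = 0.211, so H* = 19.2.
From dB/dt = 0: 0.666(1 - B*/834) = 0.0248·19.2, giving B* = 834·(1 - 0.714) = 238.
From dH/dt = 0: 0.00647·238 - 0.0637 = 0.0249C*, so C* = 1.48/0.0249 = 59.4.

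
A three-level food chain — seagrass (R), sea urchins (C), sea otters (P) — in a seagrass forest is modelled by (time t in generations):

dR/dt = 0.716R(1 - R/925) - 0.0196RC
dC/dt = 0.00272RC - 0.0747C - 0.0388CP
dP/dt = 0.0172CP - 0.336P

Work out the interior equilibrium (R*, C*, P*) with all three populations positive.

R* ≈ 430, C* ≈ 19.5, P* ≈ 28.2

From dP/dt = 0: 0.0172C* = 0.336, so C* = 19.5.
From dR/dt = 0: 0.716(1 - R*/925) = 0.0196·19.5, giving R* = 925·(1 - 0.535) = 430.
From dC/dt = 0: 0.00272·430 - 0.0747 = 0.0388P*, so P* = 1.1/0.0388 = 28.2.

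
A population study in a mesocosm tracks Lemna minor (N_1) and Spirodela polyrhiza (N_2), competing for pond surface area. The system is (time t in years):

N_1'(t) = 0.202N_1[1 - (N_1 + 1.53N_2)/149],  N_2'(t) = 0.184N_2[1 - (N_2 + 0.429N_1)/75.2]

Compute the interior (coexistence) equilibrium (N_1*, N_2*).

Setting both brackets to zero gives the nullclines N_1 + 1.53N_2 = 149 and 0.429N_1 + N_2 = 75.2.
Substituting N_2 = 75.2 - 0.429N_1 into the first: N_1(1 - 1.53·0.429) = 149 - 1.53·75.2.
So N_1* = 33.9/0.344 = 98.8, and then N_2* = 75.2 - 0.429·98.8 = 32.8.

N_1* ≈ 98.8, N_2* ≈ 32.8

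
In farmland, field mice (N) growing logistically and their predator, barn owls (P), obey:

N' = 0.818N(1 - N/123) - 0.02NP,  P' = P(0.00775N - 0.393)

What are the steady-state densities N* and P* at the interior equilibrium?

From dP/dt = 0 with P > 0: 0.00775N* = 0.393, so N* = 50.7.
Substitute into dN/dt = 0: 0.818(1 - 50.7/123) = 0.02P*.
The bracket is 0.588, giving P* = 0.481/0.02 = 24.

N* ≈ 50.7, P* ≈ 24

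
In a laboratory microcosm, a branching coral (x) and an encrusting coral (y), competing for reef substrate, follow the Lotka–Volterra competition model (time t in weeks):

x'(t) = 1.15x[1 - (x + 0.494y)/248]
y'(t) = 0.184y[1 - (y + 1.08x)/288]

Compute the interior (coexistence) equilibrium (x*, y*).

x* ≈ 227, y* ≈ 43.2

Setting both brackets to zero gives the nullclines x + 0.494y = 248 and 1.08x + y = 288.
Substituting y = 288 - 1.08x into the first: x(1 - 0.494·1.08) = 248 - 0.494·288.
So x* = 106/0.466 = 227, and then y* = 288 - 1.08·227 = 43.2.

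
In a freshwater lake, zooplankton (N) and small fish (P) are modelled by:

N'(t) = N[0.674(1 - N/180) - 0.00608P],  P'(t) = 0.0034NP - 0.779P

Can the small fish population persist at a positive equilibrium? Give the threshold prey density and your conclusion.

Threshold N = 229; K < 229, so no, the predator goes extinct.

The predator equation gives dP/dt > 0 only when N > 0.779/0.0034 = 229.
Without the predator, N → K = 180. Since 180 < 229, the predator cannot invade.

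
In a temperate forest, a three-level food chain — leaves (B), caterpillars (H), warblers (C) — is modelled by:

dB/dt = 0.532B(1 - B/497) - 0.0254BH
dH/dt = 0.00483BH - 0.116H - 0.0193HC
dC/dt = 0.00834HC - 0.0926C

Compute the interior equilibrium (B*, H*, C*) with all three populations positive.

From dC/dt = 0: 0.00834H* = 0.0926, so H* = 11.1.
From dB/dt = 0: 0.532(1 - B*/497) = 0.0254·11.1, giving B* = 497·(1 - 0.53) = 234.
From dH/dt = 0: 0.00483·234 - 0.116 = 0.0193C*, so C* = 1.01/0.0193 = 52.4.

B* ≈ 234, H* ≈ 11.1, C* ≈ 52.4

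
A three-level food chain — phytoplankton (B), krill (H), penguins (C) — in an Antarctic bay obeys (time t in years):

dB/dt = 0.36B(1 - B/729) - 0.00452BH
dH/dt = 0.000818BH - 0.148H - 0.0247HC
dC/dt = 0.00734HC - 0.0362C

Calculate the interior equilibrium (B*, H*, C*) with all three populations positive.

B* ≈ 684, H* ≈ 4.93, C* ≈ 16.7

From dC/dt = 0: 0.00734H* = 0.0362, so H* = 4.93.
From dB/dt = 0: 0.36(1 - B*/729) = 0.00452·4.93, giving B* = 729·(1 - 0.0619) = 684.
From dH/dt = 0: 0.000818·684 - 0.148 = 0.0247C*, so C* = 0.411/0.0247 = 16.7.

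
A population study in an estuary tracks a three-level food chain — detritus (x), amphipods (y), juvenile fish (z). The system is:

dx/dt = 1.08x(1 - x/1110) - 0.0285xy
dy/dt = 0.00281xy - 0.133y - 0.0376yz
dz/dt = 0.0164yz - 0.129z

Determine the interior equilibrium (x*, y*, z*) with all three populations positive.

x* ≈ 880, y* ≈ 7.87, z* ≈ 62.2

From dz/dt = 0: 0.0164y* = 0.129, so y* = 7.87.
From dx/dt = 0: 1.08(1 - x*/1110) = 0.0285·7.87, giving x* = 1110·(1 - 0.208) = 880.
From dy/dt = 0: 0.00281·880 - 0.133 = 0.0376z*, so z* = 2.34/0.0376 = 62.2.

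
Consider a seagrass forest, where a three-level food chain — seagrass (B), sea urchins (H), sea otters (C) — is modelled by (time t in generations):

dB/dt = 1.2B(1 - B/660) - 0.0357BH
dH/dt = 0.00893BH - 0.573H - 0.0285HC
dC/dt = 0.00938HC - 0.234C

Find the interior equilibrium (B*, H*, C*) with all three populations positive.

B* ≈ 170, H* ≈ 24.9, C* ≈ 33.2

From dC/dt = 0: 0.00938H* = 0.234, so H* = 24.9.
From dB/dt = 0: 1.2(1 - B*/660) = 0.0357·24.9, giving B* = 660·(1 - 0.742) = 170.
From dH/dt = 0: 0.00893·170 - 0.573 = 0.0285C*, so C* = 0.947/0.0285 = 33.2.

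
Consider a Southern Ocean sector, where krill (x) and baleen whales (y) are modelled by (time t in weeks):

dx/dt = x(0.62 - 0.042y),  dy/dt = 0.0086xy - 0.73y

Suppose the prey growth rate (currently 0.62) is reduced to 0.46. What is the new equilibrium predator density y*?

At the interior fixed point, setting dx/dt = 0 with x > 0 fixes y* = (prey growth rate)/(xy coefficient) — independent of the other coefficients.
With the change, y* = 0.46/0.042 = 11; it falls from 14.8.

y* ≈ 11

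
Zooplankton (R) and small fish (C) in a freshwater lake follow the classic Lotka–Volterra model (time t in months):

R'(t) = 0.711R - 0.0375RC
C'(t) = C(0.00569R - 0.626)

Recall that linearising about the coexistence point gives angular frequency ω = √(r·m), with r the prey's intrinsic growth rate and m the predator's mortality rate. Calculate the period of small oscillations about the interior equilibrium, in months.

Here r = 0.711 and m = 0.626, so r·m = 0.445.
ω = √0.445 = 0.667 per month, hence T = 2π/ω ≈ 9.42 months.

T ≈ 9.42 months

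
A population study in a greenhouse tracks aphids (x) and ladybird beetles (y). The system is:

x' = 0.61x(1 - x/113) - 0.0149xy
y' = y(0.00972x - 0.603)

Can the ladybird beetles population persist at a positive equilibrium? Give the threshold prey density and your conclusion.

Threshold x = 62; K > 62, so yes, the predator persists.

The predator equation gives dy/dt > 0 only when x > 0.603/0.00972 = 62.
Without the predator, x → K = 113. Since 113 > 62, the predator can invade and persist.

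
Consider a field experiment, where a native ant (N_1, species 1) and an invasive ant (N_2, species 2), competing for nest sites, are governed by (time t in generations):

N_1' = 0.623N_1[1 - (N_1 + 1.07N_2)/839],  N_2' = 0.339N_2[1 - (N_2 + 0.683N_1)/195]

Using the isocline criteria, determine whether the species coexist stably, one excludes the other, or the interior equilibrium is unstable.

species 1 excludes species 2

Compare the nullcline intercepts: K1/α12 = 839/1.07 = 784 > K2 = 195; K2/α21 = 195/0.683 = 286 < K1 = 839.
Since the inequalities point opposite ways, species 1 can invade but species 2 cannot.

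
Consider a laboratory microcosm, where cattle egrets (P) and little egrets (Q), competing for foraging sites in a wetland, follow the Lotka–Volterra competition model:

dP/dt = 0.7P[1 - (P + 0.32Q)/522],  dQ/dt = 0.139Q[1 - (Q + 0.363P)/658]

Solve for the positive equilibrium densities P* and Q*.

P* ≈ 352, Q* ≈ 530

Setting both brackets to zero gives the nullclines P + 0.32Q = 522 and 0.363P + Q = 658.
Substituting Q = 658 - 0.363P into the first: P(1 - 0.32·0.363) = 522 - 0.32·658.
So P* = 311/0.884 = 352, and then Q* = 658 - 0.363·352 = 530.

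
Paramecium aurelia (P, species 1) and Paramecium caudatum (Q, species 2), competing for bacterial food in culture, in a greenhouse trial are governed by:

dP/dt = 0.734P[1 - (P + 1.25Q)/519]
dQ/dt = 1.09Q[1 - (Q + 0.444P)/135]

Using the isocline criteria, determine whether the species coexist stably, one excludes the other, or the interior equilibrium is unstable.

Compare the nullcline intercepts: K1/α12 = 519/1.25 = 415 > K2 = 135; K2/α21 = 135/0.444 = 304 < K1 = 519.
Since the inequalities point opposite ways, species 1 can invade but species 2 cannot.

species 1 excludes species 2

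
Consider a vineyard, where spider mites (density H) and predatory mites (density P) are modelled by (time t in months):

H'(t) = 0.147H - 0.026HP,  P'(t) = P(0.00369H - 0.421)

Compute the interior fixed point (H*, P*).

H* ≈ 114, P* ≈ 5.65

Set dP/dt = 0 with P > 0: 0.00369H - 0.421 = 0, so H* = 0.421/0.00369 = 114.
Set dH/dt = 0 with H > 0: 0.147 - 0.026P = 0, so P* = 0.147/0.026 = 5.65.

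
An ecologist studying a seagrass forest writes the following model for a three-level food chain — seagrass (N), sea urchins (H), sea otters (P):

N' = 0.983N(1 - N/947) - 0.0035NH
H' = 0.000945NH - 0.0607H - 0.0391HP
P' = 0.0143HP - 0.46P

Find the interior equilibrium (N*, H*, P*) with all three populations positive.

From dP/dt = 0: 0.0143H* = 0.46, so H* = 32.2.
From dN/dt = 0: 0.983(1 - N*/947) = 0.0035·32.2, giving N* = 947·(1 - 0.115) = 839.
From dH/dt = 0: 0.000945·839 - 0.0607 = 0.0391P*, so P* = 0.732/0.0391 = 18.7.

N* ≈ 839, H* ≈ 32.2, P* ≈ 18.7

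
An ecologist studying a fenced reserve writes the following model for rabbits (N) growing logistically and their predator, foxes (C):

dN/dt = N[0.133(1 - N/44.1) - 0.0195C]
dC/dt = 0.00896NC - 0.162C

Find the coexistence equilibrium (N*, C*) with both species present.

N* ≈ 18.1, C* ≈ 4.02

From dC/dt = 0 with C > 0: 0.00896N* = 0.162, so N* = 18.1.
Substitute into dN/dt = 0: 0.133(1 - 18.1/44.1) = 0.0195C*.
The bracket is 0.59, giving C* = 0.0785/0.0195 = 4.02.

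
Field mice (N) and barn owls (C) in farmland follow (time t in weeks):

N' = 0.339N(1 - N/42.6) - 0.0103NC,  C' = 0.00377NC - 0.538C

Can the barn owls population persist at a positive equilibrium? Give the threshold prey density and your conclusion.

Threshold N = 143; K < 143, so no, the predator goes extinct.

The predator equation gives dC/dt > 0 only when N > 0.538/0.00377 = 143.
Without the predator, N → K = 42.6. Since 42.6 < 143, the predator cannot invade.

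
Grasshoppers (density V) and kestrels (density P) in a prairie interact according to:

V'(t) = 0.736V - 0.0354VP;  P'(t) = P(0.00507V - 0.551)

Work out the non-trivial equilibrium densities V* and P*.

V* ≈ 109, P* ≈ 20.8

Set dP/dt = 0 with P > 0: 0.00507V - 0.551 = 0, so V* = 0.551/0.00507 = 109.
Set dV/dt = 0 with V > 0: 0.736 - 0.0354P = 0, so P* = 0.736/0.0354 = 20.8.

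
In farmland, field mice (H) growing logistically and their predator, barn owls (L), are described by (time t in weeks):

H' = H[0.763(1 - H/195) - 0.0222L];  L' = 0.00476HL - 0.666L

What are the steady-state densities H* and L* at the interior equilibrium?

H* ≈ 140, L* ≈ 9.71

From dL/dt = 0 with L > 0: 0.00476H* = 0.666, so H* = 140.
Substitute into dH/dt = 0: 0.763(1 - 140/195) = 0.0222L*.
The bracket is 0.282, giving L* = 0.216/0.0222 = 9.71.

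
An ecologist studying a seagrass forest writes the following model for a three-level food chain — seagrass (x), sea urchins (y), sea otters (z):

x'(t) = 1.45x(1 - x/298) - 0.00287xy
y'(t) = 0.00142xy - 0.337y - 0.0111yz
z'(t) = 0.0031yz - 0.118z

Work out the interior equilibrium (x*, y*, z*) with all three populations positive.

x* ≈ 276, y* ≈ 38.1, z* ≈ 4.89

From dz/dt = 0: 0.0031y* = 0.118, so y* = 38.1.
From dx/dt = 0: 1.45(1 - x*/298) = 0.00287·38.1, giving x* = 298·(1 - 0.0753) = 276.
From dy/dt = 0: 0.00142·276 - 0.337 = 0.0111z*, so z* = 0.0543/0.0111 = 4.89.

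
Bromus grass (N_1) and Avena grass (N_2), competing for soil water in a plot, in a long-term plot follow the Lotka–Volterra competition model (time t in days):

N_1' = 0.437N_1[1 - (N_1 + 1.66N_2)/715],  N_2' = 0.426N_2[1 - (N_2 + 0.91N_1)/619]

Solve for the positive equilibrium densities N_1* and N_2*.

N_1* ≈ 612, N_2* ≈ 62

Setting both brackets to zero gives the nullclines N_1 + 1.66N_2 = 715 and 0.91N_1 + N_2 = 619.
Substituting N_2 = 619 - 0.91N_1 into the first: N_1(1 - 1.66·0.91) = 715 - 1.66·619.
So N_1* = -313/-0.511 = 612, and then N_2* = 619 - 0.91·612 = 62.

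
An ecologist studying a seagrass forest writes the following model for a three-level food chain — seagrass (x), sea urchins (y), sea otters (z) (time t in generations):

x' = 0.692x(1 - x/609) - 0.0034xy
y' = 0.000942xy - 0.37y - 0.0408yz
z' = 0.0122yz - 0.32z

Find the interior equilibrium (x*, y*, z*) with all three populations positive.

x* ≈ 531, y* ≈ 26.2, z* ≈ 3.18

From dz/dt = 0: 0.0122y* = 0.32, so y* = 26.2.
From dx/dt = 0: 0.692(1 - x*/609) = 0.0034·26.2, giving x* = 609·(1 - 0.129) = 531.
From dy/dt = 0: 0.000942·531 - 0.37 = 0.0408z*, so z* = 0.13/0.0408 = 3.18.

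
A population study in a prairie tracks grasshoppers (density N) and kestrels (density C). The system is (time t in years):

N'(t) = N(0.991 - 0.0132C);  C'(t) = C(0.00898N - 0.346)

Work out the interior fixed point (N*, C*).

N* ≈ 38.5, C* ≈ 75.1

Set dC/dt = 0 with C > 0: 0.00898N - 0.346 = 0, so N* = 0.346/0.00898 = 38.5.
Set dN/dt = 0 with N > 0: 0.991 - 0.0132C = 0, so C* = 0.991/0.0132 = 75.1.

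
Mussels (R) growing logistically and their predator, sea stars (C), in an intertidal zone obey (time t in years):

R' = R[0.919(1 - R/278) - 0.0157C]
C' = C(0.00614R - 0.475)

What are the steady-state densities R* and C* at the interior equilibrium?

R* ≈ 77.4, C* ≈ 42.2

From dC/dt = 0 with C > 0: 0.00614R* = 0.475, so R* = 77.4.
Substitute into dR/dt = 0: 0.919(1 - 77.4/278) = 0.0157C*.
The bracket is 0.722, giving C* = 0.663/0.0157 = 42.2.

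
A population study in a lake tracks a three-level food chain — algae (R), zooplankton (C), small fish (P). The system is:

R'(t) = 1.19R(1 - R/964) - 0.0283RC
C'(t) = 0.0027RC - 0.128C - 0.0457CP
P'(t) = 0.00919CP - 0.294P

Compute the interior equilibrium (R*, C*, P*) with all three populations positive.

R* ≈ 231, C* ≈ 32, P* ≈ 10.8

From dP/dt = 0: 0.00919C* = 0.294, so C* = 32.
From dR/dt = 0: 1.19(1 - R*/964) = 0.0283·32, giving R* = 964·(1 - 0.761) = 231.
From dC/dt = 0: 0.0027·231 - 0.128 = 0.0457P*, so P* = 0.495/0.0457 = 10.8.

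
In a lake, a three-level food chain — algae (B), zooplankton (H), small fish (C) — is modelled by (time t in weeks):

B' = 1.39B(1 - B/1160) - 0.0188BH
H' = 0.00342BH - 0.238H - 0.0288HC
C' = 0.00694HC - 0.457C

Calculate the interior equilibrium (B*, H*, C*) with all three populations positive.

From dC/dt = 0: 0.00694H* = 0.457, so H* = 65.9.
From dB/dt = 0: 1.39(1 - B*/1160) = 0.0188·65.9, giving B* = 1160·(1 - 0.891) = 127.
From dH/dt = 0: 0.00342·127 - 0.238 = 0.0288C*, so C* = 0.196/0.0288 = 6.8.

B* ≈ 127, H* ≈ 65.9, C* ≈ 6.8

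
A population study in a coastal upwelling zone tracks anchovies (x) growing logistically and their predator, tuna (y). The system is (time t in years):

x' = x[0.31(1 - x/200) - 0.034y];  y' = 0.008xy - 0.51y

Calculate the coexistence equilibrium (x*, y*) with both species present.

x* ≈ 63.8, y* ≈ 6.21

From dy/dt = 0 with y > 0: 0.008x* = 0.51, so x* = 63.8.
Substitute into dx/dt = 0: 0.31(1 - 63.8/200) = 0.034y*.
The bracket is 0.681, giving y* = 0.211/0.034 = 6.21.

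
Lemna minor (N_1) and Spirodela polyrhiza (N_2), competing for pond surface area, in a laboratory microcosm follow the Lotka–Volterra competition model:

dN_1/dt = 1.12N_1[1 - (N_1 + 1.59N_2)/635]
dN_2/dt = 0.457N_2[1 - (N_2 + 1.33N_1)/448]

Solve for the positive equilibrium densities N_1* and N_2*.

N_1* ≈ 69.4, N_2* ≈ 356

Setting both brackets to zero gives the nullclines N_1 + 1.59N_2 = 635 and 1.33N_1 + N_2 = 448.
Substituting N_2 = 448 - 1.33N_1 into the first: N_1(1 - 1.59·1.33) = 635 - 1.59·448.
So N_1* = -77.3/-1.11 = 69.4, and then N_2* = 448 - 1.33·69.4 = 356.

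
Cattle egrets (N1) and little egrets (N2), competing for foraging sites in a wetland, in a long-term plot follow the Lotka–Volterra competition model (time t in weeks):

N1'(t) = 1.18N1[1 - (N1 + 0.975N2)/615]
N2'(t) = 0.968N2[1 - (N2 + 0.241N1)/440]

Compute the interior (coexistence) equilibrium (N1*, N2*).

Setting both brackets to zero gives the nullclines N1 + 0.975N2 = 615 and 0.241N1 + N2 = 440.
Substituting N2 = 440 - 0.241N1 into the first: N1(1 - 0.975·0.241) = 615 - 0.975·440.
So N1* = 186/0.765 = 243, and then N2* = 440 - 0.241·243 = 381.

N1* ≈ 243, N2* ≈ 381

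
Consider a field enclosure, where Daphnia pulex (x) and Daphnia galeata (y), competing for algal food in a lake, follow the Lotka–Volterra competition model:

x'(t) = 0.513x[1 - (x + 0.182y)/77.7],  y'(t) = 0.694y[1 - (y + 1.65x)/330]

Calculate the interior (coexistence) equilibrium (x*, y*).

x* ≈ 25.2, y* ≈ 288

Setting both brackets to zero gives the nullclines x + 0.182y = 77.7 and 1.65x + y = 330.
Substituting y = 330 - 1.65x into the first: x(1 - 0.182·1.65) = 77.7 - 0.182·330.
So x* = 17.6/0.7 = 25.2, and then y* = 330 - 1.65·25.2 = 288.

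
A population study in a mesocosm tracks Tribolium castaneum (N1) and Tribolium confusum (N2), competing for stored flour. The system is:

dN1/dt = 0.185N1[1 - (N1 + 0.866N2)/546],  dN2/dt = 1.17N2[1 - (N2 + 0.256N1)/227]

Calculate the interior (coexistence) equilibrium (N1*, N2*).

Setting both brackets to zero gives the nullclines N1 + 0.866N2 = 546 and 0.256N1 + N2 = 227.
Substituting N2 = 227 - 0.256N1 into the first: N1(1 - 0.866·0.256) = 546 - 0.866·227.
So N1* = 349/0.778 = 449, and then N2* = 227 - 0.256·449 = 112.

N1* ≈ 449, N2* ≈ 112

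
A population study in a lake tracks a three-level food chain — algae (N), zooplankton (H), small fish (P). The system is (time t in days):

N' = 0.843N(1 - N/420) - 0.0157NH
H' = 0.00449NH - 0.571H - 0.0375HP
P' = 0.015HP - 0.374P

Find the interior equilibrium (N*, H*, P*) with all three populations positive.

From dP/dt = 0: 0.015H* = 0.374, so H* = 24.9.
From dN/dt = 0: 0.843(1 - N*/420) = 0.0157·24.9, giving N* = 420·(1 - 0.464) = 225.
From dH/dt = 0: 0.00449·225 - 0.571 = 0.0375P*, so P* = 0.439/0.0375 = 11.7.

N* ≈ 225, H* ≈ 24.9, P* ≈ 11.7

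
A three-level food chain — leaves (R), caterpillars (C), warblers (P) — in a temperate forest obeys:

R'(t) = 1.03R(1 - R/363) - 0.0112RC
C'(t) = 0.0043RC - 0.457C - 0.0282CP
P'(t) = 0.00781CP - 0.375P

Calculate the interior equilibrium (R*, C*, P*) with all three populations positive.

From dP/dt = 0: 0.00781C* = 0.375, so C* = 48.
From dR/dt = 0: 1.03(1 - R*/363) = 0.0112·48, giving R* = 363·(1 - 0.522) = 173.
From dC/dt = 0: 0.0043·173 - 0.457 = 0.0282P*, so P* = 0.289/0.0282 = 10.2.

R* ≈ 173, C* ≈ 48, P* ≈ 10.2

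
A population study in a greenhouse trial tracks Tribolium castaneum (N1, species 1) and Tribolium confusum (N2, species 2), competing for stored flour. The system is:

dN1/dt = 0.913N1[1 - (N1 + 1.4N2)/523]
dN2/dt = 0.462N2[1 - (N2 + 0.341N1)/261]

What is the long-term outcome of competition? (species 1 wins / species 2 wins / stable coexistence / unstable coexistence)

Compare the nullcline intercepts: K1/α12 = 523/1.4 = 374 > K2 = 261; K2/α21 = 261/0.341 = 765 > K1 = 523.
Since both inequalities hold, each species can invade when rare, so the interior equilibrium is stable.

stable coexistence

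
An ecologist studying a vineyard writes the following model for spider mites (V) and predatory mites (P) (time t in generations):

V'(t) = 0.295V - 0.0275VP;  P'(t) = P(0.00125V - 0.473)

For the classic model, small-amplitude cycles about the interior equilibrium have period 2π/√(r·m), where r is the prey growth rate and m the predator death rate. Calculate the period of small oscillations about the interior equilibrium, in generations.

T ≈ 16.8 generations

Here r = 0.295 and m = 0.473, so r·m = 0.14.
ω = √0.14 = 0.374 per generation, hence T = 2π/ω ≈ 16.8 generations.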